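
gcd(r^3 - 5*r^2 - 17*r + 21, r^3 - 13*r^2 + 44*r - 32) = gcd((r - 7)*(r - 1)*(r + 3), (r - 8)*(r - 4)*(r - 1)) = r - 1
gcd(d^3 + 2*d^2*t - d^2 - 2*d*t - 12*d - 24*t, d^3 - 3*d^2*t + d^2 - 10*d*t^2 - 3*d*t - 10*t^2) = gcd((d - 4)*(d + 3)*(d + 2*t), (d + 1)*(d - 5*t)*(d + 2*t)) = d + 2*t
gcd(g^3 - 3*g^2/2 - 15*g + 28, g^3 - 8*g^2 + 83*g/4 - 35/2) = g^2 - 11*g/2 + 7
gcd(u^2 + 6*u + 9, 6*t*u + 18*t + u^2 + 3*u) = u + 3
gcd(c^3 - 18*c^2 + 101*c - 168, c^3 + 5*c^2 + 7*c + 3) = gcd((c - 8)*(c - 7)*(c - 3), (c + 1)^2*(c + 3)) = 1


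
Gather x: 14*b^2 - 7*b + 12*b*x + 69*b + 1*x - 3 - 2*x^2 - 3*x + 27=14*b^2 + 62*b - 2*x^2 + x*(12*b - 2) + 24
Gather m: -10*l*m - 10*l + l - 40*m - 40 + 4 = -9*l + m*(-10*l - 40) - 36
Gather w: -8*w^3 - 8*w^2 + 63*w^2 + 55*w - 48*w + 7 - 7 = -8*w^3 + 55*w^2 + 7*w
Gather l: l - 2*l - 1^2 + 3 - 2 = -l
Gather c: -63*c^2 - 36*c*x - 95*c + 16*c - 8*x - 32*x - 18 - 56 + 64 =-63*c^2 + c*(-36*x - 79) - 40*x - 10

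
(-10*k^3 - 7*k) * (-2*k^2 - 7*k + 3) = 20*k^5 + 70*k^4 - 16*k^3 + 49*k^2 - 21*k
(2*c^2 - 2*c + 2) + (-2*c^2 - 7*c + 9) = 11 - 9*c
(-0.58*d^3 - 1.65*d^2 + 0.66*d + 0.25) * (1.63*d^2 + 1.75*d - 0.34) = -0.9454*d^5 - 3.7045*d^4 - 1.6145*d^3 + 2.1235*d^2 + 0.2131*d - 0.085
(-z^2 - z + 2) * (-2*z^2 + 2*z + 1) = 2*z^4 - 7*z^2 + 3*z + 2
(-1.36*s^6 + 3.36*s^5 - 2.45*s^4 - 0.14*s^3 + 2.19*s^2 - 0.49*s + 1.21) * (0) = 0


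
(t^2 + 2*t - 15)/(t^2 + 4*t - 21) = (t + 5)/(t + 7)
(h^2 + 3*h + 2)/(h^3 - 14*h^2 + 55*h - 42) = (h^2 + 3*h + 2)/(h^3 - 14*h^2 + 55*h - 42)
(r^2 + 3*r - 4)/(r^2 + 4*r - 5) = (r + 4)/(r + 5)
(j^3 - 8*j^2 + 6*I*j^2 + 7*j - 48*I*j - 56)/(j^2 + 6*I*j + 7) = j - 8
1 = 1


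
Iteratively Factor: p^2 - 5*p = (p - 5)*(p)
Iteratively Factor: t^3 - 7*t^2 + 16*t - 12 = (t - 2)*(t^2 - 5*t + 6) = (t - 3)*(t - 2)*(t - 2)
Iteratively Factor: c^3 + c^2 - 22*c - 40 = (c + 4)*(c^2 - 3*c - 10) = (c - 5)*(c + 4)*(c + 2)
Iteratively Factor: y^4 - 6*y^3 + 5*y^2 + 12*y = (y - 4)*(y^3 - 2*y^2 - 3*y) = y*(y - 4)*(y^2 - 2*y - 3) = y*(y - 4)*(y - 3)*(y + 1)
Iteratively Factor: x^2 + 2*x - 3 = (x - 1)*(x + 3)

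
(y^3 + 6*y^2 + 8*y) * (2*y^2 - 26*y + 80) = 2*y^5 - 14*y^4 - 60*y^3 + 272*y^2 + 640*y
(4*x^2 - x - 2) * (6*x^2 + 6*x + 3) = 24*x^4 + 18*x^3 - 6*x^2 - 15*x - 6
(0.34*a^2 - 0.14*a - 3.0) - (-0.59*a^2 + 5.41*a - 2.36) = 0.93*a^2 - 5.55*a - 0.64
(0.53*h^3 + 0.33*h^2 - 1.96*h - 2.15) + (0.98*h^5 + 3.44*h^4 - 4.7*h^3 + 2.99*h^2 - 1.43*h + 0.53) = 0.98*h^5 + 3.44*h^4 - 4.17*h^3 + 3.32*h^2 - 3.39*h - 1.62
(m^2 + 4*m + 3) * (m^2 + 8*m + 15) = m^4 + 12*m^3 + 50*m^2 + 84*m + 45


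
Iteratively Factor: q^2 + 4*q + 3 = (q + 3)*(q + 1)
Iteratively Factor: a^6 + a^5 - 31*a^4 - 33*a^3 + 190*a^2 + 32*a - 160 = (a + 1)*(a^5 - 31*a^3 - 2*a^2 + 192*a - 160) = (a - 5)*(a + 1)*(a^4 + 5*a^3 - 6*a^2 - 32*a + 32) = (a - 5)*(a + 1)*(a + 4)*(a^3 + a^2 - 10*a + 8) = (a - 5)*(a - 1)*(a + 1)*(a + 4)*(a^2 + 2*a - 8) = (a - 5)*(a - 2)*(a - 1)*(a + 1)*(a + 4)*(a + 4)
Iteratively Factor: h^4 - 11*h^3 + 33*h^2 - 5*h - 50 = (h - 5)*(h^3 - 6*h^2 + 3*h + 10) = (h - 5)^2*(h^2 - h - 2) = (h - 5)^2*(h - 2)*(h + 1)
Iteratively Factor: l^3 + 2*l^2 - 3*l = (l)*(l^2 + 2*l - 3) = l*(l - 1)*(l + 3)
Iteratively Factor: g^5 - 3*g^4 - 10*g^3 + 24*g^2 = (g)*(g^4 - 3*g^3 - 10*g^2 + 24*g) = g*(g + 3)*(g^3 - 6*g^2 + 8*g) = g*(g - 4)*(g + 3)*(g^2 - 2*g) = g*(g - 4)*(g - 2)*(g + 3)*(g)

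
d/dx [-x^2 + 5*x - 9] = 5 - 2*x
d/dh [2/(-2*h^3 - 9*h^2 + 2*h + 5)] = 4*(3*h^2 + 9*h - 1)/(2*h^3 + 9*h^2 - 2*h - 5)^2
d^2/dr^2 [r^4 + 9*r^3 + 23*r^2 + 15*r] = 12*r^2 + 54*r + 46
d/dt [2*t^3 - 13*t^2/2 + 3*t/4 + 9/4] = 6*t^2 - 13*t + 3/4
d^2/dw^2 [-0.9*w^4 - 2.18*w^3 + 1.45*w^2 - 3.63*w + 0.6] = -10.8*w^2 - 13.08*w + 2.9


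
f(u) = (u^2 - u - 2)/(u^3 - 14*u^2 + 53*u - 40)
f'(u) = (2*u - 1)/(u^3 - 14*u^2 + 53*u - 40) + (-3*u^2 + 28*u - 53)*(u^2 - u - 2)/(u^3 - 14*u^2 + 53*u - 40)^2 = (-u^4 + 2*u^3 + 45*u^2 - 136*u + 146)/(u^6 - 28*u^5 + 302*u^4 - 1564*u^3 + 3929*u^2 - 4240*u + 1600)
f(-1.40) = -0.01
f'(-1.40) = 0.02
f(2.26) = 0.04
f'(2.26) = 0.17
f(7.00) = -3.33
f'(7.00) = -2.19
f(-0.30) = 0.03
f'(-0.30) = 0.06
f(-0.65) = 0.01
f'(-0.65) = 0.04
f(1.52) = -0.10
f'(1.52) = 0.33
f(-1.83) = -0.02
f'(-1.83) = 0.01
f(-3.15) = -0.03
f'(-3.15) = 0.01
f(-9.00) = -0.04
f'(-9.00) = 0.00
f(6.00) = -2.80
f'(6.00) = 0.86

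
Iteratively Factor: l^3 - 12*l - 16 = (l + 2)*(l^2 - 2*l - 8) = (l - 4)*(l + 2)*(l + 2)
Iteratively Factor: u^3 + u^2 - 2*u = (u - 1)*(u^2 + 2*u) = (u - 1)*(u + 2)*(u)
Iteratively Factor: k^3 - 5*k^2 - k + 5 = (k - 1)*(k^2 - 4*k - 5) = (k - 1)*(k + 1)*(k - 5)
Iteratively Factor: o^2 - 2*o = (o - 2)*(o)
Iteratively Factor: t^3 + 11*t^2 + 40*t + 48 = (t + 4)*(t^2 + 7*t + 12) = (t + 3)*(t + 4)*(t + 4)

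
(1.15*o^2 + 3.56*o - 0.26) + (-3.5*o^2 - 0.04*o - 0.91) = -2.35*o^2 + 3.52*o - 1.17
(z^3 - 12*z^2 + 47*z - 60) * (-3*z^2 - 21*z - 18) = -3*z^5 + 15*z^4 + 93*z^3 - 591*z^2 + 414*z + 1080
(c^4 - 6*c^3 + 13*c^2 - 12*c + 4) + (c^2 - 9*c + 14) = c^4 - 6*c^3 + 14*c^2 - 21*c + 18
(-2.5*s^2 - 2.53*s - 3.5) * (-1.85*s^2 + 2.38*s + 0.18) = 4.625*s^4 - 1.2695*s^3 + 0.00360000000000138*s^2 - 8.7854*s - 0.63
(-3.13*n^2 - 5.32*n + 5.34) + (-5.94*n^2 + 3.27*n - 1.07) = -9.07*n^2 - 2.05*n + 4.27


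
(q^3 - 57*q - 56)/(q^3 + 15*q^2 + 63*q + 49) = (q - 8)/(q + 7)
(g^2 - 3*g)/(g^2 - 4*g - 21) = g*(3 - g)/(-g^2 + 4*g + 21)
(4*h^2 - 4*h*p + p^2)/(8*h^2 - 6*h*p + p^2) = (-2*h + p)/(-4*h + p)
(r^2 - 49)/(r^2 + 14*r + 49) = (r - 7)/(r + 7)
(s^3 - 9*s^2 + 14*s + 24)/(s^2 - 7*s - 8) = (s^2 - 10*s + 24)/(s - 8)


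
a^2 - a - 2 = (a - 2)*(a + 1)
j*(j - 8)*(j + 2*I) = j^3 - 8*j^2 + 2*I*j^2 - 16*I*j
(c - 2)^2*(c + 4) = c^3 - 12*c + 16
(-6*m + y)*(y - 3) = -6*m*y + 18*m + y^2 - 3*y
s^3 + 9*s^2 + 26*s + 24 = (s + 2)*(s + 3)*(s + 4)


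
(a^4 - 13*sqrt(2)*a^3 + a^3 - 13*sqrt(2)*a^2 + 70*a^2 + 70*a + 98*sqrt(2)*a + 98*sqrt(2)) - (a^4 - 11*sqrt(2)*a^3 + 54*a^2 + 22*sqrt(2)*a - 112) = -2*sqrt(2)*a^3 + a^3 - 13*sqrt(2)*a^2 + 16*a^2 + 70*a + 76*sqrt(2)*a + 112 + 98*sqrt(2)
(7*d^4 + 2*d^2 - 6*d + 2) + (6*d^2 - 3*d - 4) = 7*d^4 + 8*d^2 - 9*d - 2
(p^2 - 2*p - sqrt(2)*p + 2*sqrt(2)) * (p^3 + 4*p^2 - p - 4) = p^5 - sqrt(2)*p^4 + 2*p^4 - 9*p^3 - 2*sqrt(2)*p^3 - 2*p^2 + 9*sqrt(2)*p^2 + 2*sqrt(2)*p + 8*p - 8*sqrt(2)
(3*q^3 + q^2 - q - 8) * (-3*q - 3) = -9*q^4 - 12*q^3 + 27*q + 24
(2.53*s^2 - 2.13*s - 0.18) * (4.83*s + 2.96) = 12.2199*s^3 - 2.7991*s^2 - 7.1742*s - 0.5328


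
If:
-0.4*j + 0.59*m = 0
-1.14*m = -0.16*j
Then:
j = 0.00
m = 0.00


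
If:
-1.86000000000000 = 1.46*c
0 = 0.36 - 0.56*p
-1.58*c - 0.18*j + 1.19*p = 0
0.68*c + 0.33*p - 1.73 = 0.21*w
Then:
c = -1.27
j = 15.43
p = 0.64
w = -11.35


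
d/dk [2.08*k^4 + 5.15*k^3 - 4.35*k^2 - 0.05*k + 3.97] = 8.32*k^3 + 15.45*k^2 - 8.7*k - 0.05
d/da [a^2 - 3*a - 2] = 2*a - 3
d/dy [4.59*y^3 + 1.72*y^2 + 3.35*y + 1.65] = 13.77*y^2 + 3.44*y + 3.35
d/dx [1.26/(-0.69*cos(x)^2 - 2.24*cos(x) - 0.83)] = -(1.7388*cos(x) + 2.8224)*sin(x)/(0.69*cos(x)^2 + 2.24*cos(x) + 0.83)^2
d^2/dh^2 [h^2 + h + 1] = 2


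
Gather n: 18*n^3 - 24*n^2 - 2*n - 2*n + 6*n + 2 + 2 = 18*n^3 - 24*n^2 + 2*n + 4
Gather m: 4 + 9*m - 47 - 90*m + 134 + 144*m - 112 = 63*m - 21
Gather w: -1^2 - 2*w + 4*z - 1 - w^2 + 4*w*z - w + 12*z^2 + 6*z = -w^2 + w*(4*z - 3) + 12*z^2 + 10*z - 2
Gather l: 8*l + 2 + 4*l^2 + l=4*l^2 + 9*l + 2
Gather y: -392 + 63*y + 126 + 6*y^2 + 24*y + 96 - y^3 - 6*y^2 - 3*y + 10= -y^3 + 84*y - 160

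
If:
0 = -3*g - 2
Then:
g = -2/3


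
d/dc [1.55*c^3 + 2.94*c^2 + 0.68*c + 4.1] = 4.65*c^2 + 5.88*c + 0.68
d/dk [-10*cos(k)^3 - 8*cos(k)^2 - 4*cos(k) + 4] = 2*(15*cos(k)^2 + 8*cos(k) + 2)*sin(k)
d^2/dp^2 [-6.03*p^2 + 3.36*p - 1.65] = -12.0600000000000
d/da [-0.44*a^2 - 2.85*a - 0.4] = -0.88*a - 2.85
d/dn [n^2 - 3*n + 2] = 2*n - 3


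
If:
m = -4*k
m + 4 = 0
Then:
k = 1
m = -4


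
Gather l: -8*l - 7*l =-15*l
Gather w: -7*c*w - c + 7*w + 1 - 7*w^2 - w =-c - 7*w^2 + w*(6 - 7*c) + 1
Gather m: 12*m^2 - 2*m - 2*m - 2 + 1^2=12*m^2 - 4*m - 1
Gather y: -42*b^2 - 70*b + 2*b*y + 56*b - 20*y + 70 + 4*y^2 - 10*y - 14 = -42*b^2 - 14*b + 4*y^2 + y*(2*b - 30) + 56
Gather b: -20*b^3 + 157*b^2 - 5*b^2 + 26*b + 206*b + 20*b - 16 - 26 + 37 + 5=-20*b^3 + 152*b^2 + 252*b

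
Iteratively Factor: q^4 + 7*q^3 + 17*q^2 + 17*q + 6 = (q + 1)*(q^3 + 6*q^2 + 11*q + 6) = (q + 1)^2*(q^2 + 5*q + 6) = (q + 1)^2*(q + 2)*(q + 3)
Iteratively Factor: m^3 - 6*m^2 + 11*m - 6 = (m - 2)*(m^2 - 4*m + 3) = (m - 3)*(m - 2)*(m - 1)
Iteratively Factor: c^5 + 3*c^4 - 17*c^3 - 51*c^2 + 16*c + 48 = (c + 1)*(c^4 + 2*c^3 - 19*c^2 - 32*c + 48) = (c - 4)*(c + 1)*(c^3 + 6*c^2 + 5*c - 12) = (c - 4)*(c - 1)*(c + 1)*(c^2 + 7*c + 12) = (c - 4)*(c - 1)*(c + 1)*(c + 4)*(c + 3)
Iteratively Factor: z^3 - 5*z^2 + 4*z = (z - 4)*(z^2 - z) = z*(z - 4)*(z - 1)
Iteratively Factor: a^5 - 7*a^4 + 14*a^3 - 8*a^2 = (a)*(a^4 - 7*a^3 + 14*a^2 - 8*a) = a^2*(a^3 - 7*a^2 + 14*a - 8) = a^2*(a - 4)*(a^2 - 3*a + 2) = a^2*(a - 4)*(a - 2)*(a - 1)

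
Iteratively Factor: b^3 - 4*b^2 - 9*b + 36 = (b - 4)*(b^2 - 9) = (b - 4)*(b - 3)*(b + 3)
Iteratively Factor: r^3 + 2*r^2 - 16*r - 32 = (r + 4)*(r^2 - 2*r - 8) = (r - 4)*(r + 4)*(r + 2)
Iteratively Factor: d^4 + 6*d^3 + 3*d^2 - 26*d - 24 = (d + 3)*(d^3 + 3*d^2 - 6*d - 8) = (d + 1)*(d + 3)*(d^2 + 2*d - 8) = (d - 2)*(d + 1)*(d + 3)*(d + 4)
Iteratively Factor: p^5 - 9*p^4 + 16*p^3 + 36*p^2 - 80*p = (p + 2)*(p^4 - 11*p^3 + 38*p^2 - 40*p) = p*(p + 2)*(p^3 - 11*p^2 + 38*p - 40) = p*(p - 4)*(p + 2)*(p^2 - 7*p + 10) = p*(p - 4)*(p - 2)*(p + 2)*(p - 5)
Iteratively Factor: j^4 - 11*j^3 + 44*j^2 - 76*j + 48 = (j - 4)*(j^3 - 7*j^2 + 16*j - 12) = (j - 4)*(j - 3)*(j^2 - 4*j + 4) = (j - 4)*(j - 3)*(j - 2)*(j - 2)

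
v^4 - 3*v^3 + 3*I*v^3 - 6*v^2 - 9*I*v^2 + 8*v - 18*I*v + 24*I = (v - 4)*(v - 1)*(v + 2)*(v + 3*I)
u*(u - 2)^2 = u^3 - 4*u^2 + 4*u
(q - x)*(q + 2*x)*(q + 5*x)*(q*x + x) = q^4*x + 6*q^3*x^2 + q^3*x + 3*q^2*x^3 + 6*q^2*x^2 - 10*q*x^4 + 3*q*x^3 - 10*x^4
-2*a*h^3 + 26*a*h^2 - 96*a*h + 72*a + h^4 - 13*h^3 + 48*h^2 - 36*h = (-2*a + h)*(h - 6)^2*(h - 1)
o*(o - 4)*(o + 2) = o^3 - 2*o^2 - 8*o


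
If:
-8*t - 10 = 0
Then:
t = -5/4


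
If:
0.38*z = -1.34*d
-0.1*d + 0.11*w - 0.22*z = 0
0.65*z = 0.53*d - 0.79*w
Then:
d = 0.00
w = 0.00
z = 0.00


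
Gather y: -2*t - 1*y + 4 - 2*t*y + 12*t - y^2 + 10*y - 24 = 10*t - y^2 + y*(9 - 2*t) - 20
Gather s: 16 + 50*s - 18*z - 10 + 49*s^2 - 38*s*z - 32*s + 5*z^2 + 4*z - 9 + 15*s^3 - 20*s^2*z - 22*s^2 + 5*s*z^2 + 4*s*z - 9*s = 15*s^3 + s^2*(27 - 20*z) + s*(5*z^2 - 34*z + 9) + 5*z^2 - 14*z - 3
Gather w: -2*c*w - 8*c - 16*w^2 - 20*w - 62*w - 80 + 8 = -8*c - 16*w^2 + w*(-2*c - 82) - 72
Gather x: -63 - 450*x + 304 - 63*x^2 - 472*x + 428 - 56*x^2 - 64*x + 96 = -119*x^2 - 986*x + 765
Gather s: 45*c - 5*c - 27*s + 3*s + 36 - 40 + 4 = 40*c - 24*s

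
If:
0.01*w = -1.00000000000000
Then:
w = -100.00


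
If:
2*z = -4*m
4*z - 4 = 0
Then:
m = -1/2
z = 1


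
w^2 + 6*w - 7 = (w - 1)*(w + 7)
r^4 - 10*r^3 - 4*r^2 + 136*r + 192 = (r - 8)*(r - 6)*(r + 2)^2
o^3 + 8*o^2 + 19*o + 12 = (o + 1)*(o + 3)*(o + 4)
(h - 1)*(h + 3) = h^2 + 2*h - 3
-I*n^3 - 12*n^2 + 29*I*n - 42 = (n - 7*I)*(n - 6*I)*(-I*n + 1)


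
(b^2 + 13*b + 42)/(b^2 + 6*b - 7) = (b + 6)/(b - 1)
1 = 1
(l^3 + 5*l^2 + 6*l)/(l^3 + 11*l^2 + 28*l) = (l^2 + 5*l + 6)/(l^2 + 11*l + 28)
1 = 1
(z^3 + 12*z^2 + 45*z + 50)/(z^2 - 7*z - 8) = (z^3 + 12*z^2 + 45*z + 50)/(z^2 - 7*z - 8)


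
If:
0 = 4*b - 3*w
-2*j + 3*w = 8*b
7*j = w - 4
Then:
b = 6/23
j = -12/23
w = 8/23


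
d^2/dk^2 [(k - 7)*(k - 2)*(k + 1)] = 6*k - 16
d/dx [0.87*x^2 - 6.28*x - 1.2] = 1.74*x - 6.28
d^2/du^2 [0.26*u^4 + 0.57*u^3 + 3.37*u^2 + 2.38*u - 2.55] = 3.12*u^2 + 3.42*u + 6.74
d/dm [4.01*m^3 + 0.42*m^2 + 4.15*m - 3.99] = 12.03*m^2 + 0.84*m + 4.15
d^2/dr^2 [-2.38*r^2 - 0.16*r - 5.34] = -4.76000000000000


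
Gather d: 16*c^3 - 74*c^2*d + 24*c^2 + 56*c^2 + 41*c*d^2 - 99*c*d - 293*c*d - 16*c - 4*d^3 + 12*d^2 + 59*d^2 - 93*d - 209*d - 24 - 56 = 16*c^3 + 80*c^2 - 16*c - 4*d^3 + d^2*(41*c + 71) + d*(-74*c^2 - 392*c - 302) - 80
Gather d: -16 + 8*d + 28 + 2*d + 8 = 10*d + 20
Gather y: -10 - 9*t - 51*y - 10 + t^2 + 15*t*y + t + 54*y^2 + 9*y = t^2 - 8*t + 54*y^2 + y*(15*t - 42) - 20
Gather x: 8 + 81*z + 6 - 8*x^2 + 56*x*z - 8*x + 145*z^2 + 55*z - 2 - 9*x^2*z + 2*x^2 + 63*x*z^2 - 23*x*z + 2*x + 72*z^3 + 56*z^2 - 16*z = x^2*(-9*z - 6) + x*(63*z^2 + 33*z - 6) + 72*z^3 + 201*z^2 + 120*z + 12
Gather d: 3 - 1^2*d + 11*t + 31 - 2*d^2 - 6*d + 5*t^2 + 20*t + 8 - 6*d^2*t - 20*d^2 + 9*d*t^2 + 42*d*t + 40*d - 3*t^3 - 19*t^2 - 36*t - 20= d^2*(-6*t - 22) + d*(9*t^2 + 42*t + 33) - 3*t^3 - 14*t^2 - 5*t + 22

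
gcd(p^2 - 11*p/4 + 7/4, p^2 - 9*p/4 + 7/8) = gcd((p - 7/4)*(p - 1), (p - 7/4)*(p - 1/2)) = p - 7/4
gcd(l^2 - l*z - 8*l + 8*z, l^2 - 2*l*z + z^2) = -l + z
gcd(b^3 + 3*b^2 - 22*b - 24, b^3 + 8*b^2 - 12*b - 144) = b^2 + 2*b - 24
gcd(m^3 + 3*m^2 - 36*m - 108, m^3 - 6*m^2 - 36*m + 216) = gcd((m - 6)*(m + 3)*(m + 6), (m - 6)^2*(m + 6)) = m^2 - 36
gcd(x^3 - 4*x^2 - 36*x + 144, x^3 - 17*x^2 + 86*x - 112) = 1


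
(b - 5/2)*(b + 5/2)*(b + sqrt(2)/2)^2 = b^4 + sqrt(2)*b^3 - 23*b^2/4 - 25*sqrt(2)*b/4 - 25/8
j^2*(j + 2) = j^3 + 2*j^2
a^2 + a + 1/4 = (a + 1/2)^2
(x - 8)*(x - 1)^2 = x^3 - 10*x^2 + 17*x - 8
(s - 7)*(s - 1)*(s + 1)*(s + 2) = s^4 - 5*s^3 - 15*s^2 + 5*s + 14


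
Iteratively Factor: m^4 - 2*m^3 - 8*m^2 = (m)*(m^3 - 2*m^2 - 8*m) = m*(m - 4)*(m^2 + 2*m) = m^2*(m - 4)*(m + 2)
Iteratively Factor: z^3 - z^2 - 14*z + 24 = (z + 4)*(z^2 - 5*z + 6) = (z - 3)*(z + 4)*(z - 2)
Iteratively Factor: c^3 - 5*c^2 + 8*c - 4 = (c - 2)*(c^2 - 3*c + 2) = (c - 2)^2*(c - 1)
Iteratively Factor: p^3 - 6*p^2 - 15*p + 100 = (p - 5)*(p^2 - p - 20) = (p - 5)*(p + 4)*(p - 5)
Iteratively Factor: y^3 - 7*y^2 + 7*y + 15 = (y - 3)*(y^2 - 4*y - 5) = (y - 5)*(y - 3)*(y + 1)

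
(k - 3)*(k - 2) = k^2 - 5*k + 6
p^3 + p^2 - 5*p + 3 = (p - 1)^2*(p + 3)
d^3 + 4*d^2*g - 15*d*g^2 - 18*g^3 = (d - 3*g)*(d + g)*(d + 6*g)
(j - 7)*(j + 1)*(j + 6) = j^3 - 43*j - 42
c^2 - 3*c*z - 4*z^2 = (c - 4*z)*(c + z)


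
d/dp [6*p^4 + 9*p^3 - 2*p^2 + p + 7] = 24*p^3 + 27*p^2 - 4*p + 1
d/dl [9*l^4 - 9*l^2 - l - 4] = 36*l^3 - 18*l - 1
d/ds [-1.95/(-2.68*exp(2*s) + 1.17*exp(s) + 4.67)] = (2.2815 - 10.452*exp(s))*exp(s)/(-2.68*exp(2*s) + 1.17*exp(s) + 4.67)^2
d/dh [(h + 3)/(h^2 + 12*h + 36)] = -h/(h^3 + 18*h^2 + 108*h + 216)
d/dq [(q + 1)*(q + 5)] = 2*q + 6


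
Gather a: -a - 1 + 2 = 1 - a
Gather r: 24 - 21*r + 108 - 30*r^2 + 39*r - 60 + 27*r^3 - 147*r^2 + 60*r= 27*r^3 - 177*r^2 + 78*r + 72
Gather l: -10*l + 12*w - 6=-10*l + 12*w - 6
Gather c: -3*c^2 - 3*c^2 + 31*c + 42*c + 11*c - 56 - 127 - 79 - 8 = -6*c^2 + 84*c - 270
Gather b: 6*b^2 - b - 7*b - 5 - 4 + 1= 6*b^2 - 8*b - 8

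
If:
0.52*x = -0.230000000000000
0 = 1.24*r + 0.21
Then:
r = -0.17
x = -0.44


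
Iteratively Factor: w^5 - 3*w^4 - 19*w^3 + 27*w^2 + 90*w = (w)*(w^4 - 3*w^3 - 19*w^2 + 27*w + 90) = w*(w + 3)*(w^3 - 6*w^2 - w + 30) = w*(w - 3)*(w + 3)*(w^2 - 3*w - 10) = w*(w - 3)*(w + 2)*(w + 3)*(w - 5)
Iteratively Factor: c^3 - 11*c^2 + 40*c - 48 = (c - 4)*(c^2 - 7*c + 12) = (c - 4)*(c - 3)*(c - 4)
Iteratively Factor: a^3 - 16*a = (a + 4)*(a^2 - 4*a) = (a - 4)*(a + 4)*(a)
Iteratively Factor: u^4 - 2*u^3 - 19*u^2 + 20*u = (u - 5)*(u^3 + 3*u^2 - 4*u) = (u - 5)*(u - 1)*(u^2 + 4*u) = (u - 5)*(u - 1)*(u + 4)*(u)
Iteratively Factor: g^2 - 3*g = (g)*(g - 3)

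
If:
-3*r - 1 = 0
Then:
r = -1/3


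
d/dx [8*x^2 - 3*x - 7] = 16*x - 3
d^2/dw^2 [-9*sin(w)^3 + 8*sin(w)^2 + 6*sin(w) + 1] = 81*sin(w)^3 - 32*sin(w)^2 - 60*sin(w) + 16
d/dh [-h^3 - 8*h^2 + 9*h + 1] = -3*h^2 - 16*h + 9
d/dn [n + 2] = 1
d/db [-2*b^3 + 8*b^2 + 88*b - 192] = -6*b^2 + 16*b + 88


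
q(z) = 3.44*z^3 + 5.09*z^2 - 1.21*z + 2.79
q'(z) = 10.32*z^2 + 10.18*z - 1.21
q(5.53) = 733.50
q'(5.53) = 370.68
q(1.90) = 42.46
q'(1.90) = 55.39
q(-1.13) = 5.69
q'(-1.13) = 0.46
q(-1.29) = 5.44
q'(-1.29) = 2.83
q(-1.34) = 5.27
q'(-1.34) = 3.68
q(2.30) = 68.79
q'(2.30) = 76.80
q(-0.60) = 4.61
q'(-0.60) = -3.60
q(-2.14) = -5.02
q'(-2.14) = 24.27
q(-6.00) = -549.75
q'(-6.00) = 309.23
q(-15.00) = -10443.81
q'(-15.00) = 2168.09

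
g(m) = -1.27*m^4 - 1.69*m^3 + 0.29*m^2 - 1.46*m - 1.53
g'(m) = -5.08*m^3 - 5.07*m^2 + 0.58*m - 1.46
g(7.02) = -3666.41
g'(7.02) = -2004.66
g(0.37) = -2.14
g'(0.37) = -2.20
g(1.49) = -14.91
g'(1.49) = -28.66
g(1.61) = -18.71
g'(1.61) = -34.87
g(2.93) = -139.43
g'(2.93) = -171.07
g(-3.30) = -83.43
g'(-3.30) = 123.97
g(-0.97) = 0.58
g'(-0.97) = -2.16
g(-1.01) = 0.66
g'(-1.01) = -1.98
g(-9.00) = -7065.36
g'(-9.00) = 3285.97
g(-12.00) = -23356.65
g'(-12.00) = 8039.74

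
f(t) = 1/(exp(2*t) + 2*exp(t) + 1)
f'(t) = (-2*exp(2*t) - 2*exp(t))/(exp(2*t) + 2*exp(t) + 1)^2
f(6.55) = 0.00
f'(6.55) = -0.00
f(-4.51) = 0.98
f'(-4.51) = -0.02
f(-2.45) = 0.85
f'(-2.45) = -0.13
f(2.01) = 0.01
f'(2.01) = -0.02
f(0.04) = 0.24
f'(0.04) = -0.24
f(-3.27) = 0.93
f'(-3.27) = -0.07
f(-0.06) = 0.27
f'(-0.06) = -0.26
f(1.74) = 0.02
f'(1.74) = -0.04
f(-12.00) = 1.00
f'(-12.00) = 0.00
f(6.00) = 0.00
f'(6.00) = 0.00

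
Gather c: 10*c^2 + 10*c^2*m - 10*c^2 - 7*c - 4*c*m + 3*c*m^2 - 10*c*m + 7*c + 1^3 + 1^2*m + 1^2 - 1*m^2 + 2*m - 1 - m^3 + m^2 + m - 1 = 10*c^2*m + c*(3*m^2 - 14*m) - m^3 + 4*m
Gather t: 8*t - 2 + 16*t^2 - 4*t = 16*t^2 + 4*t - 2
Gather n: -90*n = -90*n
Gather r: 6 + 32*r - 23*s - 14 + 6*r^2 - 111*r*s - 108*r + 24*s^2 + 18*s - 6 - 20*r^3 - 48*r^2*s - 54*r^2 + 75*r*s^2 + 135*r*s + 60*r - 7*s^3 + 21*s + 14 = -20*r^3 + r^2*(-48*s - 48) + r*(75*s^2 + 24*s - 16) - 7*s^3 + 24*s^2 + 16*s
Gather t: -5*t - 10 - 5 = -5*t - 15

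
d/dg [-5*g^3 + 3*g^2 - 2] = 3*g*(2 - 5*g)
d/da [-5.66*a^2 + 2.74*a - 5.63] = 2.74 - 11.32*a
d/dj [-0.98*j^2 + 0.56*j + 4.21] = 0.56 - 1.96*j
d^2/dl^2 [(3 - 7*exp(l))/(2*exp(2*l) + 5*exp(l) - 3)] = (-28*exp(4*l) + 118*exp(3*l) - 162*exp(2*l) + 42*exp(l) - 18)*exp(l)/(8*exp(6*l) + 60*exp(5*l) + 114*exp(4*l) - 55*exp(3*l) - 171*exp(2*l) + 135*exp(l) - 27)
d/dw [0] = 0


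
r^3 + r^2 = r^2*(r + 1)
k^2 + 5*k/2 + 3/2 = (k + 1)*(k + 3/2)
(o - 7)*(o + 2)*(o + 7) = o^3 + 2*o^2 - 49*o - 98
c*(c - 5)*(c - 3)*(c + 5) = c^4 - 3*c^3 - 25*c^2 + 75*c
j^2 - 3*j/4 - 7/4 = (j - 7/4)*(j + 1)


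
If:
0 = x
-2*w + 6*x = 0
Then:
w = 0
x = 0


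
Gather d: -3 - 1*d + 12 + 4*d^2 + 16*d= 4*d^2 + 15*d + 9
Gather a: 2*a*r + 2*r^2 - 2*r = 2*a*r + 2*r^2 - 2*r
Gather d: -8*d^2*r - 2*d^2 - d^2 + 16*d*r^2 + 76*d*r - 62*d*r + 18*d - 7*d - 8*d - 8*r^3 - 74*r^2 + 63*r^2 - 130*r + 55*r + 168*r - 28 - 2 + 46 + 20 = d^2*(-8*r - 3) + d*(16*r^2 + 14*r + 3) - 8*r^3 - 11*r^2 + 93*r + 36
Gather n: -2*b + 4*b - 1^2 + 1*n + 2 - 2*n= 2*b - n + 1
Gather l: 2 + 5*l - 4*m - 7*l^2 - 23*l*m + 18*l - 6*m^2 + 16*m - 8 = -7*l^2 + l*(23 - 23*m) - 6*m^2 + 12*m - 6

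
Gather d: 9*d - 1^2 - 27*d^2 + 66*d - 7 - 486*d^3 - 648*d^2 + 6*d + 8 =-486*d^3 - 675*d^2 + 81*d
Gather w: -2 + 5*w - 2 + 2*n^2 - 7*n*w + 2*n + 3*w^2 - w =2*n^2 + 2*n + 3*w^2 + w*(4 - 7*n) - 4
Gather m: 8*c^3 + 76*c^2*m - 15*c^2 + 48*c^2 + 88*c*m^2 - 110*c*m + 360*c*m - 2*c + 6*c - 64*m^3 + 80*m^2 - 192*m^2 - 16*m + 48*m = 8*c^3 + 33*c^2 + 4*c - 64*m^3 + m^2*(88*c - 112) + m*(76*c^2 + 250*c + 32)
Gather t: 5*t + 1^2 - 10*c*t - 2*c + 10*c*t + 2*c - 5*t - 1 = 0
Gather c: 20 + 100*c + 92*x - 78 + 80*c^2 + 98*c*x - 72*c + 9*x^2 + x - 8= 80*c^2 + c*(98*x + 28) + 9*x^2 + 93*x - 66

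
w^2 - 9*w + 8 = (w - 8)*(w - 1)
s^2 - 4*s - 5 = (s - 5)*(s + 1)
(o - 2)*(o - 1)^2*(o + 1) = o^4 - 3*o^3 + o^2 + 3*o - 2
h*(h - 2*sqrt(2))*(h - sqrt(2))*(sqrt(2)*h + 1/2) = sqrt(2)*h^4 - 11*h^3/2 + 5*sqrt(2)*h^2/2 + 2*h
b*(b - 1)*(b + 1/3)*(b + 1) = b^4 + b^3/3 - b^2 - b/3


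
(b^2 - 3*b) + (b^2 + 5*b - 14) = 2*b^2 + 2*b - 14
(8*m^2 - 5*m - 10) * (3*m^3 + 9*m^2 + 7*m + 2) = 24*m^5 + 57*m^4 - 19*m^3 - 109*m^2 - 80*m - 20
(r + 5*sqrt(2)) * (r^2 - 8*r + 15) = r^3 - 8*r^2 + 5*sqrt(2)*r^2 - 40*sqrt(2)*r + 15*r + 75*sqrt(2)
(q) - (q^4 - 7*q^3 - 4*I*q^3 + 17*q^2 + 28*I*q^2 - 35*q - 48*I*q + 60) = -q^4 + 7*q^3 + 4*I*q^3 - 17*q^2 - 28*I*q^2 + 36*q + 48*I*q - 60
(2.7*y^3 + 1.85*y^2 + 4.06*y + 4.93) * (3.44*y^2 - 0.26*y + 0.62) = 9.288*y^5 + 5.662*y^4 + 15.1594*y^3 + 17.0506*y^2 + 1.2354*y + 3.0566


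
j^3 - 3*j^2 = j^2*(j - 3)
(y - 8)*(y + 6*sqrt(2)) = y^2 - 8*y + 6*sqrt(2)*y - 48*sqrt(2)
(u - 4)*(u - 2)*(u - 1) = u^3 - 7*u^2 + 14*u - 8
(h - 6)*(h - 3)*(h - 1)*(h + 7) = h^4 - 3*h^3 - 43*h^2 + 171*h - 126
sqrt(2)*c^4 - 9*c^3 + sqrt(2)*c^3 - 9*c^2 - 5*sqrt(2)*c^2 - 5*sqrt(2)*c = c*(c + 1)*(c - 5*sqrt(2))*(sqrt(2)*c + 1)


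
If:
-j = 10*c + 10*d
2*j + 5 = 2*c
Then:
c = j + 5/2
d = -11*j/10 - 5/2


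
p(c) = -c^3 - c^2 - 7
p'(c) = -3*c^2 - 2*c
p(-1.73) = -4.82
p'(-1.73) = -5.52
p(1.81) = -16.21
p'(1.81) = -13.45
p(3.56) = -64.79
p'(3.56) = -45.14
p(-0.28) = -7.06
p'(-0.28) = 0.32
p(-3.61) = 27.01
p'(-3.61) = -31.88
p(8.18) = -621.26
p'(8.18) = -217.10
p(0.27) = -7.09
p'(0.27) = -0.76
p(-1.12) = -6.85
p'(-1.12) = -1.52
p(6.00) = -259.00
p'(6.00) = -120.00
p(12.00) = -1879.00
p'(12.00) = -456.00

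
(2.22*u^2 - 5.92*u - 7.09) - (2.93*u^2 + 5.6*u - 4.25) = -0.71*u^2 - 11.52*u - 2.84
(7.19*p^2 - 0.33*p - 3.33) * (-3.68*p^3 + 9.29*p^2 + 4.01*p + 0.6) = -26.4592*p^5 + 68.0095*p^4 + 38.0206*p^3 - 27.945*p^2 - 13.5513*p - 1.998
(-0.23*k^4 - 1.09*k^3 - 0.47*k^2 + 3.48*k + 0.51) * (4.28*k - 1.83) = -0.9844*k^5 - 4.2443*k^4 - 0.0168999999999999*k^3 + 15.7545*k^2 - 4.1856*k - 0.9333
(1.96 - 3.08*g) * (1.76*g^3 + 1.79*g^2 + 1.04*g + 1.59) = -5.4208*g^4 - 2.0636*g^3 + 0.3052*g^2 - 2.8588*g + 3.1164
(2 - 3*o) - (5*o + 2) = -8*o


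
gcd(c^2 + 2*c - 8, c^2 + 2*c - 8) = c^2 + 2*c - 8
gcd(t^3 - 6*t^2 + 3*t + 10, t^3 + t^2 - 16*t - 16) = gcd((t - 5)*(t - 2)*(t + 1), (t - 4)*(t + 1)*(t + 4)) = t + 1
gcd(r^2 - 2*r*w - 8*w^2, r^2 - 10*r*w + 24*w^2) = r - 4*w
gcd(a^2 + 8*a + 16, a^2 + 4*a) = a + 4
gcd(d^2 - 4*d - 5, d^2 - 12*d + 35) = d - 5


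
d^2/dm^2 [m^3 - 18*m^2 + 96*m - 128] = 6*m - 36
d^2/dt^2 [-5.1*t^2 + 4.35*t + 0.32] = -10.2000000000000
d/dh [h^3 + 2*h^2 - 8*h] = 3*h^2 + 4*h - 8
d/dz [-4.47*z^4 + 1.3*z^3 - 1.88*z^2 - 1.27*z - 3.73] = -17.88*z^3 + 3.9*z^2 - 3.76*z - 1.27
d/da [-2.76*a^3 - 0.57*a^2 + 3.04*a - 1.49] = -8.28*a^2 - 1.14*a + 3.04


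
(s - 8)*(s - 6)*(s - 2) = s^3 - 16*s^2 + 76*s - 96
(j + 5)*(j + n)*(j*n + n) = j^3*n + j^2*n^2 + 6*j^2*n + 6*j*n^2 + 5*j*n + 5*n^2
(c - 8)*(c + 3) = c^2 - 5*c - 24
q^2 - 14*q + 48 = (q - 8)*(q - 6)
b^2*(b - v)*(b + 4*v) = b^4 + 3*b^3*v - 4*b^2*v^2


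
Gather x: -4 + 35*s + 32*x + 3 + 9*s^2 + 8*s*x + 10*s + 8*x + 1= 9*s^2 + 45*s + x*(8*s + 40)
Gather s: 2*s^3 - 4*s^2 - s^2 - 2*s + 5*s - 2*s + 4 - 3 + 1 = 2*s^3 - 5*s^2 + s + 2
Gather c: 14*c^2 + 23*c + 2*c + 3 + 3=14*c^2 + 25*c + 6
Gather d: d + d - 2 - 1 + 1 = 2*d - 2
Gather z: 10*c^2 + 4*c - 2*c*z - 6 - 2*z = 10*c^2 + 4*c + z*(-2*c - 2) - 6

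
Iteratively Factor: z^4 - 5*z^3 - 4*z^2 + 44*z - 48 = (z + 3)*(z^3 - 8*z^2 + 20*z - 16) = (z - 2)*(z + 3)*(z^2 - 6*z + 8) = (z - 4)*(z - 2)*(z + 3)*(z - 2)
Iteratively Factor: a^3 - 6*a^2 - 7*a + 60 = (a + 3)*(a^2 - 9*a + 20) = (a - 5)*(a + 3)*(a - 4)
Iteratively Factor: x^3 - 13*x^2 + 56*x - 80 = (x - 5)*(x^2 - 8*x + 16) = (x - 5)*(x - 4)*(x - 4)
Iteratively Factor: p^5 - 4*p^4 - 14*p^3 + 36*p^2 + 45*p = (p)*(p^4 - 4*p^3 - 14*p^2 + 36*p + 45) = p*(p + 3)*(p^3 - 7*p^2 + 7*p + 15) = p*(p + 1)*(p + 3)*(p^2 - 8*p + 15) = p*(p - 3)*(p + 1)*(p + 3)*(p - 5)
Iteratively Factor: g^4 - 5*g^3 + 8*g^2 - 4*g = (g)*(g^3 - 5*g^2 + 8*g - 4) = g*(g - 2)*(g^2 - 3*g + 2) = g*(g - 2)*(g - 1)*(g - 2)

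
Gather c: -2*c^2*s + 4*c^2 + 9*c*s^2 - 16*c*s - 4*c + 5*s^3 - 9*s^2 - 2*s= c^2*(4 - 2*s) + c*(9*s^2 - 16*s - 4) + 5*s^3 - 9*s^2 - 2*s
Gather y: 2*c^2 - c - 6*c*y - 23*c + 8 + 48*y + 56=2*c^2 - 24*c + y*(48 - 6*c) + 64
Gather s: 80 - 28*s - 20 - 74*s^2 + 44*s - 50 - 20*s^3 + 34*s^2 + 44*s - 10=-20*s^3 - 40*s^2 + 60*s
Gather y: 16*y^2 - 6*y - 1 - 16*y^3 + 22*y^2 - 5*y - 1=-16*y^3 + 38*y^2 - 11*y - 2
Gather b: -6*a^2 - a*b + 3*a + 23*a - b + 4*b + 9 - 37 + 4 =-6*a^2 + 26*a + b*(3 - a) - 24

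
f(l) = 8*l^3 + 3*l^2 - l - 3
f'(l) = 24*l^2 + 6*l - 1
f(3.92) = 521.07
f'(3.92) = 391.31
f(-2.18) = -69.44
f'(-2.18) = 99.98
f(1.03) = 7.89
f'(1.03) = 30.64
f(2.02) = 73.16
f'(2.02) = 109.05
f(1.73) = 45.67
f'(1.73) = 81.21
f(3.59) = 402.22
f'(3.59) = 329.85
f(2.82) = 197.44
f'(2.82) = 206.78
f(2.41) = 123.99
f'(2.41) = 152.85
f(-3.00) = -189.00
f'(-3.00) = 197.00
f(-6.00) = -1617.00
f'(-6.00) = 827.00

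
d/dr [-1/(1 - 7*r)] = -7/(7*r - 1)^2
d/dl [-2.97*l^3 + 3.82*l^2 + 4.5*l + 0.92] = -8.91*l^2 + 7.64*l + 4.5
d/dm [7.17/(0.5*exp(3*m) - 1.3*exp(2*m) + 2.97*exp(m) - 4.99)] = (-10.755*exp(2*m) + 18.642*exp(m) - 21.2949)*exp(m)/(0.5*exp(3*m) - 1.3*exp(2*m) + 2.97*exp(m) - 4.99)^2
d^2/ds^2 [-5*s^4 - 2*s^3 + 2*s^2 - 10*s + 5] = -60*s^2 - 12*s + 4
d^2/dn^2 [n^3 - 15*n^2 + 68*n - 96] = 6*n - 30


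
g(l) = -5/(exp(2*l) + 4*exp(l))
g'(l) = -5*(-2*exp(2*l) - 4*exp(l))/(exp(2*l) + 4*exp(l))^2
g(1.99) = -0.06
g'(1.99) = 0.10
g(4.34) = -0.00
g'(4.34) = 0.00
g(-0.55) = -1.89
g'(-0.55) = 2.13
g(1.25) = -0.19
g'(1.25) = 0.28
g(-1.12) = -3.54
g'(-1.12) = 3.81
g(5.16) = -0.00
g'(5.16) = 0.00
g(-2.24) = -11.44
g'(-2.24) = 11.73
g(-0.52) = -1.83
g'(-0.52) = 2.07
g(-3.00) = -24.80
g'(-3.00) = 25.10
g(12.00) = 0.00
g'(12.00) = 0.00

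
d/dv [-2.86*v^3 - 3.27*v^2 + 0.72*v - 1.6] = -8.58*v^2 - 6.54*v + 0.72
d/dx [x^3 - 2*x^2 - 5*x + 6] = 3*x^2 - 4*x - 5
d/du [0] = 0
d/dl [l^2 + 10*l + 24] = 2*l + 10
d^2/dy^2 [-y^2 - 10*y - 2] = -2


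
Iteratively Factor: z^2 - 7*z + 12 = (z - 4)*(z - 3)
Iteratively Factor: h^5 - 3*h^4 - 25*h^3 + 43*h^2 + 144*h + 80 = (h - 5)*(h^4 + 2*h^3 - 15*h^2 - 32*h - 16) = (h - 5)*(h + 4)*(h^3 - 2*h^2 - 7*h - 4) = (h - 5)*(h + 1)*(h + 4)*(h^2 - 3*h - 4) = (h - 5)*(h - 4)*(h + 1)*(h + 4)*(h + 1)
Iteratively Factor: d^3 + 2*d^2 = (d)*(d^2 + 2*d) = d*(d + 2)*(d)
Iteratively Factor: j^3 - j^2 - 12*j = (j - 4)*(j^2 + 3*j) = j*(j - 4)*(j + 3)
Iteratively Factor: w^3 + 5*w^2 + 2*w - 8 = (w - 1)*(w^2 + 6*w + 8) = (w - 1)*(w + 2)*(w + 4)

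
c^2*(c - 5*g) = c^3 - 5*c^2*g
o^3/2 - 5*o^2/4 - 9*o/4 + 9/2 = (o/2 + 1)*(o - 3)*(o - 3/2)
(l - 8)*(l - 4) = l^2 - 12*l + 32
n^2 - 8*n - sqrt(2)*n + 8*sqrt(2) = (n - 8)*(n - sqrt(2))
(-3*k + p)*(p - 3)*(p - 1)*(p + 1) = -3*k*p^3 + 9*k*p^2 + 3*k*p - 9*k + p^4 - 3*p^3 - p^2 + 3*p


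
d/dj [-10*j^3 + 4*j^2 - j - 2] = -30*j^2 + 8*j - 1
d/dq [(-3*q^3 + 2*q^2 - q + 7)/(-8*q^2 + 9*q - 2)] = (24*q^4 - 54*q^3 + 28*q^2 + 104*q - 61)/(64*q^4 - 144*q^3 + 113*q^2 - 36*q + 4)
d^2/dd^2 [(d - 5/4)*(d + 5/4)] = 2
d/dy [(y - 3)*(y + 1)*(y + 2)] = 3*y^2 - 7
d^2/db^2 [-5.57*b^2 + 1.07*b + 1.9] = -11.1400000000000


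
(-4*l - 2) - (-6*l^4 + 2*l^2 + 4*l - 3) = 6*l^4 - 2*l^2 - 8*l + 1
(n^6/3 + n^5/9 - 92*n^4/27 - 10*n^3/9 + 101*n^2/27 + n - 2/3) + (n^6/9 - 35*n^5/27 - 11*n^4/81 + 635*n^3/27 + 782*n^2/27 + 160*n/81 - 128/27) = 4*n^6/9 - 32*n^5/27 - 287*n^4/81 + 605*n^3/27 + 883*n^2/27 + 241*n/81 - 146/27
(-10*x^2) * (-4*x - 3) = 40*x^3 + 30*x^2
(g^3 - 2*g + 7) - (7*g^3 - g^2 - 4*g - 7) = -6*g^3 + g^2 + 2*g + 14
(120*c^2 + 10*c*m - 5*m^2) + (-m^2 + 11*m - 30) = 120*c^2 + 10*c*m - 6*m^2 + 11*m - 30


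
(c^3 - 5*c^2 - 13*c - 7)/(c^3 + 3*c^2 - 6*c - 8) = (c^2 - 6*c - 7)/(c^2 + 2*c - 8)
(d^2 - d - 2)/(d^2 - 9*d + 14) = (d + 1)/(d - 7)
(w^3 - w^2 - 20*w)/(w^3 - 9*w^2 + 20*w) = (w + 4)/(w - 4)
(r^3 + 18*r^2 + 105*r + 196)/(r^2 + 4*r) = r + 14 + 49/r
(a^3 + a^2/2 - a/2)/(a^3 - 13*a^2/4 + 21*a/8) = 4*(2*a^2 + a - 1)/(8*a^2 - 26*a + 21)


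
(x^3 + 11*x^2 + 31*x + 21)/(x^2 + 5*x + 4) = (x^2 + 10*x + 21)/(x + 4)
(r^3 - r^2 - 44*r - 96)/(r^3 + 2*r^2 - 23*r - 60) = (r - 8)/(r - 5)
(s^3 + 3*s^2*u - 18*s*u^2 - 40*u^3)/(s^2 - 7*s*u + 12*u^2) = (s^2 + 7*s*u + 10*u^2)/(s - 3*u)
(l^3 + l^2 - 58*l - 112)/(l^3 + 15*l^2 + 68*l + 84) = (l - 8)/(l + 6)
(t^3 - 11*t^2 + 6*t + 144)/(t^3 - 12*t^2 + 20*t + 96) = (t + 3)/(t + 2)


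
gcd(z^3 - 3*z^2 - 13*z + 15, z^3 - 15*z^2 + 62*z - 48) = z - 1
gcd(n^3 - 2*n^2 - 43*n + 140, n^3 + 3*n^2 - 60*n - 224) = n + 7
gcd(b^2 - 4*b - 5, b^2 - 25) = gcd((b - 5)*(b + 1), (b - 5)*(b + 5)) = b - 5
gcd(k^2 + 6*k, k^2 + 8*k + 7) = 1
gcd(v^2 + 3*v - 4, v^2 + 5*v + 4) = v + 4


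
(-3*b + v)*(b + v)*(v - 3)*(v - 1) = -3*b^2*v^2 + 12*b^2*v - 9*b^2 - 2*b*v^3 + 8*b*v^2 - 6*b*v + v^4 - 4*v^3 + 3*v^2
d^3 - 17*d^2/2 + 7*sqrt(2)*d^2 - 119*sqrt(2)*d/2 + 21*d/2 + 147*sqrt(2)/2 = (d - 7)*(d - 3/2)*(d + 7*sqrt(2))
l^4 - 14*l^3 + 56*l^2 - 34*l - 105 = (l - 7)*(l - 5)*(l - 3)*(l + 1)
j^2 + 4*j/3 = j*(j + 4/3)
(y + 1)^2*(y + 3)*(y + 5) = y^4 + 10*y^3 + 32*y^2 + 38*y + 15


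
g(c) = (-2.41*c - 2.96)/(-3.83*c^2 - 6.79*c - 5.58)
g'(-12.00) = -0.00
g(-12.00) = -0.05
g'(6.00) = -0.01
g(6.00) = 0.09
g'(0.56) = -0.20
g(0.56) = 0.41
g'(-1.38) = 0.58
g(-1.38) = -0.10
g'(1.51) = -0.10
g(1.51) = 0.27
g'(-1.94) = 0.06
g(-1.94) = -0.25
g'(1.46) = -0.11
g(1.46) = 0.27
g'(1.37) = -0.11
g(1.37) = 0.28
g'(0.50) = -0.21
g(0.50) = 0.42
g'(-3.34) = -0.05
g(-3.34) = -0.20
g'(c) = (-2.41*c - 2.96)*(7.66*c + 6.79)/(-3.83*c^2 - 6.79*c - 5.58)^2 - 2.41/(-3.83*c^2 - 6.79*c - 5.58)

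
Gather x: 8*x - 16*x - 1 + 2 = 1 - 8*x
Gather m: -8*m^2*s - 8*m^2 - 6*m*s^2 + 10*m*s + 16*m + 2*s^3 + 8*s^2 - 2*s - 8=m^2*(-8*s - 8) + m*(-6*s^2 + 10*s + 16) + 2*s^3 + 8*s^2 - 2*s - 8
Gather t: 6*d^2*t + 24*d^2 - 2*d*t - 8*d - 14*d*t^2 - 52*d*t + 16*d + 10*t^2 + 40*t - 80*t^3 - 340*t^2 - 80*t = 24*d^2 + 8*d - 80*t^3 + t^2*(-14*d - 330) + t*(6*d^2 - 54*d - 40)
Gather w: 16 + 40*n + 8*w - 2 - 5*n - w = 35*n + 7*w + 14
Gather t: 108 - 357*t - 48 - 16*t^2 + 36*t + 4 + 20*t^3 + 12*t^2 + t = 20*t^3 - 4*t^2 - 320*t + 64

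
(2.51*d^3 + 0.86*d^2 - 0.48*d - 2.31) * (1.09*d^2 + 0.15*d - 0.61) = 2.7359*d^5 + 1.3139*d^4 - 1.9253*d^3 - 3.1145*d^2 - 0.0537*d + 1.4091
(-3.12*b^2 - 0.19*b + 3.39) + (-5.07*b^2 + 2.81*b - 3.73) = -8.19*b^2 + 2.62*b - 0.34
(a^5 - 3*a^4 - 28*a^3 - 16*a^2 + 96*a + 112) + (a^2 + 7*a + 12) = a^5 - 3*a^4 - 28*a^3 - 15*a^2 + 103*a + 124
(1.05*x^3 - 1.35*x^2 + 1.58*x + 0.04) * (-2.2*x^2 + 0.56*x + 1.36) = -2.31*x^5 + 3.558*x^4 - 2.804*x^3 - 1.0392*x^2 + 2.1712*x + 0.0544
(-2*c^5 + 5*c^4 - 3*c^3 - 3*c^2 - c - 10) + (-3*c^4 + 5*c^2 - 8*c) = -2*c^5 + 2*c^4 - 3*c^3 + 2*c^2 - 9*c - 10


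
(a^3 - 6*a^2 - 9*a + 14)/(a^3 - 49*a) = (a^2 + a - 2)/(a*(a + 7))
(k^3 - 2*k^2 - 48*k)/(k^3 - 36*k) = (k - 8)/(k - 6)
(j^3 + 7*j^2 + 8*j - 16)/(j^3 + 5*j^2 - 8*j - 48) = (j - 1)/(j - 3)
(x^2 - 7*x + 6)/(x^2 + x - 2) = (x - 6)/(x + 2)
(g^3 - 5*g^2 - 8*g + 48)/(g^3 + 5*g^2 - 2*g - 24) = (g^2 - 8*g + 16)/(g^2 + 2*g - 8)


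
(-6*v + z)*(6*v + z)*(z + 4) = -36*v^2*z - 144*v^2 + z^3 + 4*z^2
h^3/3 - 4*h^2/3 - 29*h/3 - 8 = (h/3 + 1)*(h - 8)*(h + 1)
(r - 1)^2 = r^2 - 2*r + 1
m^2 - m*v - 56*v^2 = (m - 8*v)*(m + 7*v)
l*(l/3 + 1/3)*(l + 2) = l^3/3 + l^2 + 2*l/3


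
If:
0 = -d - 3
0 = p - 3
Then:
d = -3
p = 3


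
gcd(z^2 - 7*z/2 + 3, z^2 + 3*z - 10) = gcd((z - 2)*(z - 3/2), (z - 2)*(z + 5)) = z - 2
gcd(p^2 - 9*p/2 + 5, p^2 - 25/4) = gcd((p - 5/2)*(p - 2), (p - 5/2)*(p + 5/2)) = p - 5/2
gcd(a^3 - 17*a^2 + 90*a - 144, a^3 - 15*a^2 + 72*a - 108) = a^2 - 9*a + 18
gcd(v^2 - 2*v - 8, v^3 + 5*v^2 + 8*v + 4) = v + 2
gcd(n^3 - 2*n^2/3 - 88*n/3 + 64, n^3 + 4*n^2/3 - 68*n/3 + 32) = n^2 + 10*n/3 - 16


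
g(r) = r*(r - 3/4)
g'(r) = 2*r - 3/4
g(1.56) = 1.26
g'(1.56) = 2.37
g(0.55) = -0.11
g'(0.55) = 0.35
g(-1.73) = 4.29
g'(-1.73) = -4.21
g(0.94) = 0.18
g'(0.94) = 1.13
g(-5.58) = 35.32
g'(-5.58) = -11.91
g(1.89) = 2.15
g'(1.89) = 3.03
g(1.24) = 0.61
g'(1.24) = 1.73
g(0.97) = 0.21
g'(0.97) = 1.19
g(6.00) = 31.50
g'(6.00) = 11.25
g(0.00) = 0.00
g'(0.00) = -0.75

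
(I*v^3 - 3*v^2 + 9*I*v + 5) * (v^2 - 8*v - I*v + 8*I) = I*v^5 - 2*v^4 - 8*I*v^4 + 16*v^3 + 12*I*v^3 + 14*v^2 - 96*I*v^2 - 112*v - 5*I*v + 40*I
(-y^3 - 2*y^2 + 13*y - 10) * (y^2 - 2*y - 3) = -y^5 + 20*y^3 - 30*y^2 - 19*y + 30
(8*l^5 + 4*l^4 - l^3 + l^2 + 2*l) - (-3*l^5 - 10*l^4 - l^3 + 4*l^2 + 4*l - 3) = 11*l^5 + 14*l^4 - 3*l^2 - 2*l + 3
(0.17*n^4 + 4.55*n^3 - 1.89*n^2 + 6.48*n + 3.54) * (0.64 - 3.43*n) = -0.5831*n^5 - 15.4977*n^4 + 9.3947*n^3 - 23.436*n^2 - 7.995*n + 2.2656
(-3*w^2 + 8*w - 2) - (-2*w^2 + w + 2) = -w^2 + 7*w - 4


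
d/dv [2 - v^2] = -2*v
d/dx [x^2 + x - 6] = 2*x + 1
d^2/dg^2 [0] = 0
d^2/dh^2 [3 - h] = 0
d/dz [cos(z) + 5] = -sin(z)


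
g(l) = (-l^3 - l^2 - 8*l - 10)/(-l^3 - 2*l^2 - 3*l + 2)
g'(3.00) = -0.30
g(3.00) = 1.35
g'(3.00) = -0.30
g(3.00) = 1.35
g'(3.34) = -0.22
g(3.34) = 1.26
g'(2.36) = -0.61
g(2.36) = 1.62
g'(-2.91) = -0.04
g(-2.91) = 1.60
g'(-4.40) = 0.11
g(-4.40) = 1.48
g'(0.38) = -263.78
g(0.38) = -25.64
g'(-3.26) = 0.06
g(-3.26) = 1.59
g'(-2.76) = -0.11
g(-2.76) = 1.59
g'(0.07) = -15.57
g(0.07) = -5.94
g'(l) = (-3*l^2 - 2*l - 8)/(-l^3 - 2*l^2 - 3*l + 2) + (3*l^2 + 4*l + 3)*(-l^3 - l^2 - 8*l - 10)/(-l^3 - 2*l^2 - 3*l + 2)^2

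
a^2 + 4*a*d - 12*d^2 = (a - 2*d)*(a + 6*d)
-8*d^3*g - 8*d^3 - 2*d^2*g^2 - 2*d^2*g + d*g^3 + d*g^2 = (-4*d + g)*(2*d + g)*(d*g + d)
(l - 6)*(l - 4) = l^2 - 10*l + 24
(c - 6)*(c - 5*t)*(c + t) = c^3 - 4*c^2*t - 6*c^2 - 5*c*t^2 + 24*c*t + 30*t^2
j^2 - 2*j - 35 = (j - 7)*(j + 5)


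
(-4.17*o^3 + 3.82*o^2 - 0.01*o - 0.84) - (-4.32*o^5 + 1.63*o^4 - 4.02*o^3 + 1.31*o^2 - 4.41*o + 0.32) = 4.32*o^5 - 1.63*o^4 - 0.15*o^3 + 2.51*o^2 + 4.4*o - 1.16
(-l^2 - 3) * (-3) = 3*l^2 + 9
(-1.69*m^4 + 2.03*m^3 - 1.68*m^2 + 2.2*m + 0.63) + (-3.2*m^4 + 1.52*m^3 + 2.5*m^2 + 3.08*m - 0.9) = -4.89*m^4 + 3.55*m^3 + 0.82*m^2 + 5.28*m - 0.27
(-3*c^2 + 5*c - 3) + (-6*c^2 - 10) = -9*c^2 + 5*c - 13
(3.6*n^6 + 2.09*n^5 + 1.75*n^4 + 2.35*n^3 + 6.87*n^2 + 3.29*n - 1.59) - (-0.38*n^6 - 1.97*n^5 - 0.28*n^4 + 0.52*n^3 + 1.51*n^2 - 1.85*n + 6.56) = 3.98*n^6 + 4.06*n^5 + 2.03*n^4 + 1.83*n^3 + 5.36*n^2 + 5.14*n - 8.15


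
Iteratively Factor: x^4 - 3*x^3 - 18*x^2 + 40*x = (x)*(x^3 - 3*x^2 - 18*x + 40) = x*(x - 2)*(x^2 - x - 20) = x*(x - 2)*(x + 4)*(x - 5)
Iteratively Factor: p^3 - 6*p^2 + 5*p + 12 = (p + 1)*(p^2 - 7*p + 12) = (p - 3)*(p + 1)*(p - 4)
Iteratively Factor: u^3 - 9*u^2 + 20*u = (u)*(u^2 - 9*u + 20) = u*(u - 4)*(u - 5)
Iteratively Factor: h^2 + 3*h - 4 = (h - 1)*(h + 4)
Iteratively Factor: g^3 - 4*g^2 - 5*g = (g - 5)*(g^2 + g) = (g - 5)*(g + 1)*(g)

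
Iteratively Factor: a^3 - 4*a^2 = (a - 4)*(a^2) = a*(a - 4)*(a)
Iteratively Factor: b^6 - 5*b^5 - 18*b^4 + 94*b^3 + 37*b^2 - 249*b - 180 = (b + 1)*(b^5 - 6*b^4 - 12*b^3 + 106*b^2 - 69*b - 180) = (b - 5)*(b + 1)*(b^4 - b^3 - 17*b^2 + 21*b + 36) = (b - 5)*(b - 3)*(b + 1)*(b^3 + 2*b^2 - 11*b - 12) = (b - 5)*(b - 3)^2*(b + 1)*(b^2 + 5*b + 4) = (b - 5)*(b - 3)^2*(b + 1)*(b + 4)*(b + 1)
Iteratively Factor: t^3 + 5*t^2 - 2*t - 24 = (t + 4)*(t^2 + t - 6) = (t - 2)*(t + 4)*(t + 3)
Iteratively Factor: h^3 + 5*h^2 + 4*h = (h + 1)*(h^2 + 4*h) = (h + 1)*(h + 4)*(h)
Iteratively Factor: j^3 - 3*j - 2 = (j + 1)*(j^2 - j - 2) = (j - 2)*(j + 1)*(j + 1)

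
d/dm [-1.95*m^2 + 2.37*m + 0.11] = 2.37 - 3.9*m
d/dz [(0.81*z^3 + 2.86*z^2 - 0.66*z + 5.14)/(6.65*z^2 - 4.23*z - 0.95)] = (5.3865*z^4 - 6.8526*z^3 - 10.0173*z^2 - 73.796*z + 22.3692)/(44.2225*z^4 - 56.259*z^3 + 5.2579*z^2 + 8.037*z + 0.9025)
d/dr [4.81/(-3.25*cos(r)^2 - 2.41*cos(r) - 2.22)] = -(31.265*cos(r) + 11.5921)*sin(r)/(3.25*cos(r)^2 + 2.41*cos(r) + 2.22)^2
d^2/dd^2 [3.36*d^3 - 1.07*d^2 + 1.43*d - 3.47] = 20.16*d - 2.14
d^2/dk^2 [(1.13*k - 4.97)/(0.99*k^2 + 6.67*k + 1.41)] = ((1.13*k - 4.97)*(1.98*k + 6.67)*(3.96*k + 13.34) - (6.7122*k + 5.2336)*(0.99*k^2 + 6.67*k + 1.41))/(0.99*k^2 + 6.67*k + 1.41)^3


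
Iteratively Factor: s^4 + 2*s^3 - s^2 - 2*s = (s - 1)*(s^3 + 3*s^2 + 2*s) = (s - 1)*(s + 2)*(s^2 + s) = (s - 1)*(s + 1)*(s + 2)*(s)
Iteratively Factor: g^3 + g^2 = (g + 1)*(g^2) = g*(g + 1)*(g)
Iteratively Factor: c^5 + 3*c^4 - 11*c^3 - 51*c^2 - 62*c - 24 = (c + 1)*(c^4 + 2*c^3 - 13*c^2 - 38*c - 24) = (c + 1)^2*(c^3 + c^2 - 14*c - 24) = (c + 1)^2*(c + 3)*(c^2 - 2*c - 8) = (c - 4)*(c + 1)^2*(c + 3)*(c + 2)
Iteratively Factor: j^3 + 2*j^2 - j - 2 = (j + 1)*(j^2 + j - 2) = (j + 1)*(j + 2)*(j - 1)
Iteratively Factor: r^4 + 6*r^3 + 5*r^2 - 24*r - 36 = (r - 2)*(r^3 + 8*r^2 + 21*r + 18) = (r - 2)*(r + 3)*(r^2 + 5*r + 6) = (r - 2)*(r + 2)*(r + 3)*(r + 3)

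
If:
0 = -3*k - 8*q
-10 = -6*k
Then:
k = 5/3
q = -5/8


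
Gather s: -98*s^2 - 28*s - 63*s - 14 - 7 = -98*s^2 - 91*s - 21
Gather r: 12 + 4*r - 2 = 4*r + 10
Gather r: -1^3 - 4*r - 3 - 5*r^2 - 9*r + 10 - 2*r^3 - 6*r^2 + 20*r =-2*r^3 - 11*r^2 + 7*r + 6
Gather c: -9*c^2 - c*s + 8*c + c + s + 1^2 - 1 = -9*c^2 + c*(9 - s) + s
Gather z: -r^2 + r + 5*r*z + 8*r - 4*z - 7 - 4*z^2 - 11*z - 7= -r^2 + 9*r - 4*z^2 + z*(5*r - 15) - 14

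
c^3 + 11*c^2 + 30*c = c*(c + 5)*(c + 6)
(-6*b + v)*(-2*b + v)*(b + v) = 12*b^3 + 4*b^2*v - 7*b*v^2 + v^3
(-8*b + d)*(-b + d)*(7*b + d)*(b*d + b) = 56*b^4*d + 56*b^4 - 55*b^3*d^2 - 55*b^3*d - 2*b^2*d^3 - 2*b^2*d^2 + b*d^4 + b*d^3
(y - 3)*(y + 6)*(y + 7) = y^3 + 10*y^2 + 3*y - 126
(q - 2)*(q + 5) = q^2 + 3*q - 10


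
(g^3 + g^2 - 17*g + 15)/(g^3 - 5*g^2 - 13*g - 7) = (-g^3 - g^2 + 17*g - 15)/(-g^3 + 5*g^2 + 13*g + 7)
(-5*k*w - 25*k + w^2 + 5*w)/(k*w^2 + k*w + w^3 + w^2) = (-5*k*w - 25*k + w^2 + 5*w)/(w*(k*w + k + w^2 + w))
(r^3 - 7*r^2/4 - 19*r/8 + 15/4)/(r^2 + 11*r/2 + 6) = (4*r^2 - 13*r + 10)/(4*(r + 4))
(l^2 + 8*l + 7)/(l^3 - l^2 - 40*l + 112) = (l + 1)/(l^2 - 8*l + 16)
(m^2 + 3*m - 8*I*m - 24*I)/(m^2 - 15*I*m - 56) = (m + 3)/(m - 7*I)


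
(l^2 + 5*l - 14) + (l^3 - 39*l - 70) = l^3 + l^2 - 34*l - 84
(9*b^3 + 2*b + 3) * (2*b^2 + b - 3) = 18*b^5 + 9*b^4 - 23*b^3 + 8*b^2 - 3*b - 9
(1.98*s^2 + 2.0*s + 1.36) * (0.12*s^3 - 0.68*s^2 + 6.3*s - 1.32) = 0.2376*s^5 - 1.1064*s^4 + 11.2772*s^3 + 9.0616*s^2 + 5.928*s - 1.7952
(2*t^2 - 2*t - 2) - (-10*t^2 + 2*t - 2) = 12*t^2 - 4*t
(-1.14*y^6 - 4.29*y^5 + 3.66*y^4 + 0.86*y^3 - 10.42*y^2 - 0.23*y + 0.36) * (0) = 0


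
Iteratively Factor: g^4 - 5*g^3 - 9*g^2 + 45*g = (g - 3)*(g^3 - 2*g^2 - 15*g) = (g - 5)*(g - 3)*(g^2 + 3*g) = (g - 5)*(g - 3)*(g + 3)*(g)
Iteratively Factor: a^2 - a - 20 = (a - 5)*(a + 4)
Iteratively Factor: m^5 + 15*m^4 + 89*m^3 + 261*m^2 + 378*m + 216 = (m + 3)*(m^4 + 12*m^3 + 53*m^2 + 102*m + 72) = (m + 2)*(m + 3)*(m^3 + 10*m^2 + 33*m + 36) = (m + 2)*(m + 3)^2*(m^2 + 7*m + 12) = (m + 2)*(m + 3)^3*(m + 4)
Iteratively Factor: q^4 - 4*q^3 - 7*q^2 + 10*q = (q - 5)*(q^3 + q^2 - 2*q) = (q - 5)*(q - 1)*(q^2 + 2*q) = (q - 5)*(q - 1)*(q + 2)*(q)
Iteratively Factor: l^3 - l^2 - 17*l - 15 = (l - 5)*(l^2 + 4*l + 3) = (l - 5)*(l + 3)*(l + 1)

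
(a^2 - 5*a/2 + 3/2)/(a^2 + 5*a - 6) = (a - 3/2)/(a + 6)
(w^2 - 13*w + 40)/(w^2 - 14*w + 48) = (w - 5)/(w - 6)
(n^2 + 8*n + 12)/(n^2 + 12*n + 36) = (n + 2)/(n + 6)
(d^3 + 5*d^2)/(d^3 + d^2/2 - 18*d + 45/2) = 2*d^2/(2*d^2 - 9*d + 9)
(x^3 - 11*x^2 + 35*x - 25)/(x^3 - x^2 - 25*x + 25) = (x - 5)/(x + 5)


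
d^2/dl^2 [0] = 0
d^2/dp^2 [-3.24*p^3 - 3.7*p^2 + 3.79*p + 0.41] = -19.44*p - 7.4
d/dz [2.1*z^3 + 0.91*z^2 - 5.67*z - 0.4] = 6.3*z^2 + 1.82*z - 5.67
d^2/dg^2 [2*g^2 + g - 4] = 4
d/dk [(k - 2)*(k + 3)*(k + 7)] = 3*k^2 + 16*k + 1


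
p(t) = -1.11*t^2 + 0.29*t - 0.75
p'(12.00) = -26.35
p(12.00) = -157.11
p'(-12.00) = 26.93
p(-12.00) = -164.07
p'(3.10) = -6.59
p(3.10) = -10.52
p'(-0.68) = 1.80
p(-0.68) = -1.46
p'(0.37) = -0.53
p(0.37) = -0.79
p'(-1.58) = 3.80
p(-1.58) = -3.98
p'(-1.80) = 4.29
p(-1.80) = -4.87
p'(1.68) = -3.44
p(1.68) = -3.40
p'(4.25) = -9.14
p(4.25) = -19.57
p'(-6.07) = 13.77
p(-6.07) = -43.41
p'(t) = 0.29 - 2.22*t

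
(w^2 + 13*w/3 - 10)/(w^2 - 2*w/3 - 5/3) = (w + 6)/(w + 1)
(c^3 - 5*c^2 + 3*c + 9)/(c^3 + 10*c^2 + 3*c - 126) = (c^2 - 2*c - 3)/(c^2 + 13*c + 42)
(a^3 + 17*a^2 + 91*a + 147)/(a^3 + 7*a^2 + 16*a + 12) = (a^2 + 14*a + 49)/(a^2 + 4*a + 4)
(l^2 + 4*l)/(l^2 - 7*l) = (l + 4)/(l - 7)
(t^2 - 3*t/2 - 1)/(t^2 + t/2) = (t - 2)/t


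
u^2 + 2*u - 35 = (u - 5)*(u + 7)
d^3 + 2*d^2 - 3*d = d*(d - 1)*(d + 3)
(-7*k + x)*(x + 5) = -7*k*x - 35*k + x^2 + 5*x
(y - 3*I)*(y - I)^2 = y^3 - 5*I*y^2 - 7*y + 3*I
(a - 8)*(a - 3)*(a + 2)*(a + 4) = a^4 - 5*a^3 - 34*a^2 + 56*a + 192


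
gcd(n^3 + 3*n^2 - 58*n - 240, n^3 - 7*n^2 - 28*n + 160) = n^2 - 3*n - 40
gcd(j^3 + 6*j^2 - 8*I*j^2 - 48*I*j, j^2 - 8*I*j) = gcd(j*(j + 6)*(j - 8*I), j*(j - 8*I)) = j^2 - 8*I*j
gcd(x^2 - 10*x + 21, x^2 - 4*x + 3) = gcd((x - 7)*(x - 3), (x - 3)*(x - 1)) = x - 3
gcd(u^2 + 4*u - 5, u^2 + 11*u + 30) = u + 5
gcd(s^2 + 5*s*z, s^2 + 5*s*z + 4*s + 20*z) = s + 5*z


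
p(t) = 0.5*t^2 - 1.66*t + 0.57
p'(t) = 1.0*t - 1.66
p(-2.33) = 7.15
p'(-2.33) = -3.99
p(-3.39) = 11.94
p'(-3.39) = -5.05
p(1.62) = -0.81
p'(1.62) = -0.04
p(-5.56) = 25.26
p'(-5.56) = -7.22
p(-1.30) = 3.57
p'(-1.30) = -2.96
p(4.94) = 4.57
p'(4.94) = 3.28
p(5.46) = 6.41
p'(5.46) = 3.80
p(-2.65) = 8.48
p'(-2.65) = -4.31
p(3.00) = 0.09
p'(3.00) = 1.34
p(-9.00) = 56.01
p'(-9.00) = -10.66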